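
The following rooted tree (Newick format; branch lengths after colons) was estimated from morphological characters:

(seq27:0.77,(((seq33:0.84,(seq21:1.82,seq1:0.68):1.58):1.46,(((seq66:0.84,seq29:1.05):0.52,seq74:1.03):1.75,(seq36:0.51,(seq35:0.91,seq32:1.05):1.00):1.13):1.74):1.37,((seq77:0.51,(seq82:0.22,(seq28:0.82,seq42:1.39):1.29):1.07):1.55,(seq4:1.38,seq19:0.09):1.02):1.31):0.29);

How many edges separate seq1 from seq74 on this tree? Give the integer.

6

The MRCA of seq1 and seq74 is the node subtending ((seq33,(seq21,seq1)),(((seq66,seq29),seq74),(seq36,(seq35,seq32)))).
From seq1 up to that node: 3 branches. From seq74 up to the same node: 3 branches. Total: 3 + 3 = 6.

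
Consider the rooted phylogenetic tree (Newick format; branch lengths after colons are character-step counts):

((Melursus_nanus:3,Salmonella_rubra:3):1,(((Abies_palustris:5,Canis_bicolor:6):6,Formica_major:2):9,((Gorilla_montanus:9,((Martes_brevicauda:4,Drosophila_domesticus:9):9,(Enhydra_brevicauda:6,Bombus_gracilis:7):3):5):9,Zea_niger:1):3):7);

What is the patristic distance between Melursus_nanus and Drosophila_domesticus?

The path runs Melursus_nanus → … → MRCA → … → Drosophila_domesticus; the MRCA is the root of the tree.
Branch lengths along that path: 3 + 1 + 7 + 3 + 9 + 5 + 9 + 9 = 46.

46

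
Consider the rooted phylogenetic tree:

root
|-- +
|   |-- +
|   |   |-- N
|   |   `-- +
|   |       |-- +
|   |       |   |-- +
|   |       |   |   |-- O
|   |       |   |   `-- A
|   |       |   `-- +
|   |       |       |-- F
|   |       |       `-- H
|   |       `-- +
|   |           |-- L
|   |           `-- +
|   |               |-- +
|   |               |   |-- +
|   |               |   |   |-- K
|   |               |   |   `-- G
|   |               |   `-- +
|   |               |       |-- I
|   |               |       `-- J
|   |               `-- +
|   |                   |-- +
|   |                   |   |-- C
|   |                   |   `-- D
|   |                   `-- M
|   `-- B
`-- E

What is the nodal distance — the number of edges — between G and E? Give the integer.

The MRCA of G and E is the root of the tree.
From G up to that node: 8 branches. From E up to the same node: 1 branch. Total: 8 + 1 = 9.

9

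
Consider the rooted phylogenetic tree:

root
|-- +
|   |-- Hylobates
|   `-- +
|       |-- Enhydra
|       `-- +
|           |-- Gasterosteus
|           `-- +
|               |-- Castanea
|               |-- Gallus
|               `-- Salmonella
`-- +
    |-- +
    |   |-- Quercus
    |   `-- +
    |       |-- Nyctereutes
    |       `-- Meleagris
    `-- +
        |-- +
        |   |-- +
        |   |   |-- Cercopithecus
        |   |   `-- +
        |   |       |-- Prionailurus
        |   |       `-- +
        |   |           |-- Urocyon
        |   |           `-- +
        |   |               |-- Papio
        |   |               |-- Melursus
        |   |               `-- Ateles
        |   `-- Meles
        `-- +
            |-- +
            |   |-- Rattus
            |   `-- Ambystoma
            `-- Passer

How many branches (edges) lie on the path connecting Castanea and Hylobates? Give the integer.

5

The MRCA of Castanea and Hylobates is the node subtending (Hylobates,(Enhydra,(Gasterosteus,(Castanea,Gallus,Salmonella)))).
From Castanea up to that node: 4 branches. From Hylobates up to the same node: 1 branch. Total: 4 + 1 = 5.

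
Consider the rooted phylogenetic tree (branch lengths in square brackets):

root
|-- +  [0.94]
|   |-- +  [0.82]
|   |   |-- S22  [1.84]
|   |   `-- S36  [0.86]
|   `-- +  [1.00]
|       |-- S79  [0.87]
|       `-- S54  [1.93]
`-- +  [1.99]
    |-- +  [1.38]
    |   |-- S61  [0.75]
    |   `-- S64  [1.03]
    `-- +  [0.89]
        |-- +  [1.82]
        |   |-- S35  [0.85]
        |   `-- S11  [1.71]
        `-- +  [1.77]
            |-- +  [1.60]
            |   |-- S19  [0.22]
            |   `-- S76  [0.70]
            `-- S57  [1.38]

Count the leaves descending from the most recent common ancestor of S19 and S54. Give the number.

The MRCA of S19 and S54 is the root, so the clade is the entire tree.
That clade contains 11 terminal taxa: S11, S19, S22, S35, S36, S54, S57, S61, S64, S76, S79.

11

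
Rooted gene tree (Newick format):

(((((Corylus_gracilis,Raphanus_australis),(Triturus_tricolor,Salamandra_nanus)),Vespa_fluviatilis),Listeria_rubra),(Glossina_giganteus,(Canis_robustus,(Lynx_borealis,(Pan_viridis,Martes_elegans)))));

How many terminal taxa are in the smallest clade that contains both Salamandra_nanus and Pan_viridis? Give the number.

11

The MRCA of Salamandra_nanus and Pan_viridis is the root, so the clade is the entire tree.
That clade contains 11 terminal taxa: Canis_robustus, Corylus_gracilis, Glossina_giganteus, Listeria_rubra, Lynx_borealis, Martes_elegans, Pan_viridis, Raphanus_australis, Salamandra_nanus, Triturus_tricolor, Vespa_fluviatilis.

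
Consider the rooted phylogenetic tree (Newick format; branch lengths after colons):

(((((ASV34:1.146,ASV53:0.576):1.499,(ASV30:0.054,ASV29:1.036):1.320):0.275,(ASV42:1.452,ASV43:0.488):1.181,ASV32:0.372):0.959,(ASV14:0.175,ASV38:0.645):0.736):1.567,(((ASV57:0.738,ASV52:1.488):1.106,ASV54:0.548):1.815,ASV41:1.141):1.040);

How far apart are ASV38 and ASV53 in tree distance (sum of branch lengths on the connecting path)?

4.690

The path runs ASV38 → … → MRCA → … → ASV53; the MRCA is the node subtending ((((ASV34,ASV53),(ASV30,ASV29)),(ASV42,ASV43),ASV32),(ASV14,ASV38)).
Branch lengths along that path: 0.645 + 0.736 + 0.959 + 0.275 + 1.499 + 0.576 = 4.690.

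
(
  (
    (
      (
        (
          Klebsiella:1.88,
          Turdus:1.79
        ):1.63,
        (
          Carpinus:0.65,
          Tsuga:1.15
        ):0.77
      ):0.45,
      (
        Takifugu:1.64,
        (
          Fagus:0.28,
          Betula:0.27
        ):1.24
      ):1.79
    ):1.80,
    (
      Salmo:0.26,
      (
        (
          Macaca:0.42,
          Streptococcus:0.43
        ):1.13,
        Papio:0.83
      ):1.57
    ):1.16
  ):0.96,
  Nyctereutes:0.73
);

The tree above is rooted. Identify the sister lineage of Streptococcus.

Streptococcus attaches to the tree at the node subtending (Macaca,Streptococcus).
The other lineage descending from that same node — the sister group — is the single tip Macaca.

Macaca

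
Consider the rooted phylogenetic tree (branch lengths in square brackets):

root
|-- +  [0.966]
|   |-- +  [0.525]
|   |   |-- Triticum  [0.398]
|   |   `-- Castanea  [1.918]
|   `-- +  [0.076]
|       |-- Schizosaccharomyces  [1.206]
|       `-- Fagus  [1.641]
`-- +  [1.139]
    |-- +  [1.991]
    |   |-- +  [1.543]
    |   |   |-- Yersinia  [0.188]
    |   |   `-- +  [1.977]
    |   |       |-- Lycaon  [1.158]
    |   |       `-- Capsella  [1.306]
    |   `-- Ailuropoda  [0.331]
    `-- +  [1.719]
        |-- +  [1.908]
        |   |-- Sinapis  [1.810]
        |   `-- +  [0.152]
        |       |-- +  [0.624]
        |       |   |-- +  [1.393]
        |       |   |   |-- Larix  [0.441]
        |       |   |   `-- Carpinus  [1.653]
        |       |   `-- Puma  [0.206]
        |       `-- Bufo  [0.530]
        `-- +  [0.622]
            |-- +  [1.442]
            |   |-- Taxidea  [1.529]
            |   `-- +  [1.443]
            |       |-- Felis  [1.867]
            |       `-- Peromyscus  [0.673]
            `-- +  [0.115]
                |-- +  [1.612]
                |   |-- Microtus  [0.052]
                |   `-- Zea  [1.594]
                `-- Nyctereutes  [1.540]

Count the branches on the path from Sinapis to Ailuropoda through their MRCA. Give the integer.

5

The MRCA of Sinapis and Ailuropoda is the node subtending (((Yersinia,(Lycaon,Capsella)),Ailuropoda),((Sinapis,(((Larix,Carpinus),Puma),Bufo)),((Taxidea,(Felis,Peromyscus)),((Microtus,Zea),Nyctereutes)))).
From Sinapis up to that node: 3 branches. From Ailuropoda up to the same node: 2 branches. Total: 3 + 2 = 5.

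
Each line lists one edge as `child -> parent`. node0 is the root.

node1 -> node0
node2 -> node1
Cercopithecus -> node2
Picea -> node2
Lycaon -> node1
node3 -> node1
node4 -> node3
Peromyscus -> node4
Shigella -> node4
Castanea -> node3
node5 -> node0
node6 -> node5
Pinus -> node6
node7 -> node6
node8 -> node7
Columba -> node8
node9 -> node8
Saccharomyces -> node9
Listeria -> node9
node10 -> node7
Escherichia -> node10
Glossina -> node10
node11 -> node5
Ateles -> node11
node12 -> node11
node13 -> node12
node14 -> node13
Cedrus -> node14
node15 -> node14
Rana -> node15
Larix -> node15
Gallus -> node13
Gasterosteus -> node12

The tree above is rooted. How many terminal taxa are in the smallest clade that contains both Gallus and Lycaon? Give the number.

The MRCA of Gallus and Lycaon is the root, so the clade is the entire tree.
That clade contains 18 terminal taxa: Ateles, Castanea, Cedrus, Cercopithecus, Columba, Escherichia, Gallus, Gasterosteus, Glossina, Larix, Listeria, Lycaon, Peromyscus, Picea, Pinus, Rana, Saccharomyces, Shigella.

18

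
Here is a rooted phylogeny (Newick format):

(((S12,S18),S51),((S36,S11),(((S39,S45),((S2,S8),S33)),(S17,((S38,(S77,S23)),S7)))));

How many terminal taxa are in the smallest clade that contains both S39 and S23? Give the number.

The MRCA of S39 and S23 is the node subtending (((S39,S45),((S2,S8),S33)),(S17,((S38,(S77,S23)),S7))).
That clade contains 10 terminal taxa: S17, S2, S23, S33, S38, S39, S45, S7, S77, S8.

10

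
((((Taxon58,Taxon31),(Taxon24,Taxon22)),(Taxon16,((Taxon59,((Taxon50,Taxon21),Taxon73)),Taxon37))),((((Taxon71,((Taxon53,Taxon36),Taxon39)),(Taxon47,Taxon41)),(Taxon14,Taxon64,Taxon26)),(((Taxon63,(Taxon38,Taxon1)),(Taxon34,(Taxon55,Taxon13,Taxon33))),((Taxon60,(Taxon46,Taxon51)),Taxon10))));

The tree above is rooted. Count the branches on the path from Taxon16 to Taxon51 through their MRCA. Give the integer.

The MRCA of Taxon16 and Taxon51 is the root of the tree.
From Taxon16 up to that node: 3 branches. From Taxon51 up to the same node: 6 branches. Total: 3 + 6 = 9.

9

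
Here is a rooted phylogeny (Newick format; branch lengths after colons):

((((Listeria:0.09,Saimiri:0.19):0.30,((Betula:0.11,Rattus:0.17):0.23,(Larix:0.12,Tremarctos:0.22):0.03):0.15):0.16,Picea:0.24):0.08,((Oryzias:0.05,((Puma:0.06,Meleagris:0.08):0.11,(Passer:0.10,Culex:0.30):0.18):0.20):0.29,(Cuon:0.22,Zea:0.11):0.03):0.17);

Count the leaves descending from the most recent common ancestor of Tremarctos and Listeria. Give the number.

6

The MRCA of Tremarctos and Listeria is the node subtending ((Listeria,Saimiri),((Betula,Rattus),(Larix,Tremarctos))).
That clade contains 6 terminal taxa: Betula, Larix, Listeria, Rattus, Saimiri, Tremarctos.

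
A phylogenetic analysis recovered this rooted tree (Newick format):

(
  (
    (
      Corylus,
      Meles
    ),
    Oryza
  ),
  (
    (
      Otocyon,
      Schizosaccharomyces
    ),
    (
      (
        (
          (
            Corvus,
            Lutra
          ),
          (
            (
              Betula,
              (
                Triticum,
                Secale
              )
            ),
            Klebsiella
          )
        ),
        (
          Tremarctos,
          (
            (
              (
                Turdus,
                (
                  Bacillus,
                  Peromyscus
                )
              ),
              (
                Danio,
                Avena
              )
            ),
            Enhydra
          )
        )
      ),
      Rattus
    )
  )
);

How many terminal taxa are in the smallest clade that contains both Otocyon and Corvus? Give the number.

16

The MRCA of Otocyon and Corvus is the node subtending ((Otocyon,Schizosaccharomyces),((((Corvus,Lutra),((Betula,(Triticum,Secale)),Klebsiella)),(Tremarctos,(((Turdus,(Bacillus,Peromyscus)),(Danio,Avena)),Enhydra))),Rattus)).
That clade contains 16 terminal taxa: Avena, Bacillus, Betula, Corvus, Danio, Enhydra, Klebsiella, Lutra, Otocyon, Peromyscus, Rattus, Schizosaccharomyces, Secale, Tremarctos, Triticum, Turdus.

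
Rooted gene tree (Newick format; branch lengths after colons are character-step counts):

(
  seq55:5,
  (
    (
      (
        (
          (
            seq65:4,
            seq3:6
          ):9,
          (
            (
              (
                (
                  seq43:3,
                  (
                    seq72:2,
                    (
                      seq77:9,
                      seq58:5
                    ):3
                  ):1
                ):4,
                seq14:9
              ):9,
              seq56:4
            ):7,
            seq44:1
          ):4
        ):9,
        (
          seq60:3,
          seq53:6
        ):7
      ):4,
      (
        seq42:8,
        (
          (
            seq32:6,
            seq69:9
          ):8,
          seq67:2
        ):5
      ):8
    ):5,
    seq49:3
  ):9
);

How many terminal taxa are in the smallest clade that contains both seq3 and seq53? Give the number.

The MRCA of seq3 and seq53 is the node subtending (((seq65,seq3),((((seq43,(seq72,(seq77,seq58))),seq14),seq56),seq44)),(seq60,seq53)).
That clade contains 11 terminal taxa: seq14, seq3, seq43, seq44, seq53, seq56, seq58, seq60, seq65, seq72, seq77.

11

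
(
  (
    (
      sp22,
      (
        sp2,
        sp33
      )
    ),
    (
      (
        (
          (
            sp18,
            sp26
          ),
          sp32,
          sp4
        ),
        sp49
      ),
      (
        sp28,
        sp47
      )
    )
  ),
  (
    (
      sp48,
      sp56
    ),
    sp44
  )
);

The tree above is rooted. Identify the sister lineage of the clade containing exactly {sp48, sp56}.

sp44

The clade containing exactly {sp48, sp56} attaches to the tree at the node subtending ((sp48,sp56),sp44).
The other lineage descending from that same node — the sister group — is the single tip sp44.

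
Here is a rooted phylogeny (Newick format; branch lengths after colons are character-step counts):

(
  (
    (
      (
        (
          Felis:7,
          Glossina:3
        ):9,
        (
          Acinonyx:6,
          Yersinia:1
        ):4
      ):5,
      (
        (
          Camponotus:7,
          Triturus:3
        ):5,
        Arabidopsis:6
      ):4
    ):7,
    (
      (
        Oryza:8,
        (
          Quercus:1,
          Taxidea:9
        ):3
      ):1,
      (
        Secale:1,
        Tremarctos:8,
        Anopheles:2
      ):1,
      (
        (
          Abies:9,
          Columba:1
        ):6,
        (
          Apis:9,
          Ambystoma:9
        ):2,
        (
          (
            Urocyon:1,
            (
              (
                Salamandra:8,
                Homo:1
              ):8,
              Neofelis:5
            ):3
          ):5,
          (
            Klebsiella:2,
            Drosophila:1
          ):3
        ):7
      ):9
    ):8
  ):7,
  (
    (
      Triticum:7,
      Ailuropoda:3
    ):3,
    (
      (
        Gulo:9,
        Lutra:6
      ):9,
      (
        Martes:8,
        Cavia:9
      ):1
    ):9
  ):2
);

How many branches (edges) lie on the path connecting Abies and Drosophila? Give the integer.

5

The MRCA of Abies and Drosophila is the node subtending ((Abies,Columba),(Apis,Ambystoma),((Urocyon,((Salamandra,Homo),Neofelis)),(Klebsiella,Drosophila))).
From Abies up to that node: 2 branches. From Drosophila up to the same node: 3 branches. Total: 2 + 3 = 5.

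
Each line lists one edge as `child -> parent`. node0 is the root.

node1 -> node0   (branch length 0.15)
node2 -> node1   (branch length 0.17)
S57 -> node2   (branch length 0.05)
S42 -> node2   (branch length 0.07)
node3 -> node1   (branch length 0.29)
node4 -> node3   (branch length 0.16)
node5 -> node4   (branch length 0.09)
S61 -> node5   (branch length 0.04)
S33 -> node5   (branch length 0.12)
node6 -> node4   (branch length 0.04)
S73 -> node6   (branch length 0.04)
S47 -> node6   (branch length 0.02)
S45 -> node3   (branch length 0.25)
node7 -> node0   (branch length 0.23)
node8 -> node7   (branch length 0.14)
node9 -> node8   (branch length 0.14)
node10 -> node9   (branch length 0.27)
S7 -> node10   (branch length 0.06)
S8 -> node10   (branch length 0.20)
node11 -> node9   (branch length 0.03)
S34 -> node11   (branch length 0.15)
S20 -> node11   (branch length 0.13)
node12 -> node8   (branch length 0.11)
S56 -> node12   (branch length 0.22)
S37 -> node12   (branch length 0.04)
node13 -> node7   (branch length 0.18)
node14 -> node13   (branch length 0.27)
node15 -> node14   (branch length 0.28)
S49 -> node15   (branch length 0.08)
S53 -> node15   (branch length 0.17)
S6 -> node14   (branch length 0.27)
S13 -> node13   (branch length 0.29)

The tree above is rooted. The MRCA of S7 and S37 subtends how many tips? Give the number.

6

The MRCA of S7 and S37 is the node subtending (((S7,S8),(S34,S20)),(S56,S37)).
That clade contains 6 terminal taxa: S20, S34, S37, S56, S7, S8.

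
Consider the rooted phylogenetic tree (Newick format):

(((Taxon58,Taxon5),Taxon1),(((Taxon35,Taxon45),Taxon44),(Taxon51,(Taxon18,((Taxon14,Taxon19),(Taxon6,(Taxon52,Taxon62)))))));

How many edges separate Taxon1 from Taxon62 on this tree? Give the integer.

The MRCA of Taxon1 and Taxon62 is the root of the tree.
From Taxon1 up to that node: 2 branches. From Taxon62 up to the same node: 7 branches. Total: 2 + 7 = 9.

9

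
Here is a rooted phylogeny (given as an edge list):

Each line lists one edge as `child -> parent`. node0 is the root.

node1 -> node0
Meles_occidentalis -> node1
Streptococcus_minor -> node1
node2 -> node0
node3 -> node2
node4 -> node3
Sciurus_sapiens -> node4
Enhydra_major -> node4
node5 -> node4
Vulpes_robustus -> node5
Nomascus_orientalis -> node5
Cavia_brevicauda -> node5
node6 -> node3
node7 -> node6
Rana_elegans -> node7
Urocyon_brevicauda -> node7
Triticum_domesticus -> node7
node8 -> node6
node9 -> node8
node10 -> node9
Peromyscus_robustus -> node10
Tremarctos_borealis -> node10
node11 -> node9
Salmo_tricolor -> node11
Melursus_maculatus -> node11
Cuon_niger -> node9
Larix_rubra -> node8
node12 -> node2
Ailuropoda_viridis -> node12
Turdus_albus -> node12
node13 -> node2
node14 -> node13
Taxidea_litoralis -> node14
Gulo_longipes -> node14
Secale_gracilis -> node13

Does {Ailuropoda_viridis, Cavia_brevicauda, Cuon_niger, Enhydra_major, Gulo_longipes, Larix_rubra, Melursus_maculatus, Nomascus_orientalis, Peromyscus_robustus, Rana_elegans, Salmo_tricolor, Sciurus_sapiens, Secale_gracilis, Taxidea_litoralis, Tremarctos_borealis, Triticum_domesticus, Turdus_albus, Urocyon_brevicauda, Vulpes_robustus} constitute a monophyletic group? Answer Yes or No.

The most recent common ancestor of these taxa subtends (((Sciurus_sapiens,Enhydra_major,(Vulpes_robustus,Nomascus_orientalis,Cavia_brevicauda)),((Rana_elegans,Urocyon_brevicauda,Triticum_domesticus),(((Peromyscus_robustus,Tremarctos_borealis),(Salmo_tricolor,Melursus_maculatus),Cuon_niger),Larix_rubra))),(Ailuropoda_viridis,Turdus_albus),((Taxidea_litoralis,Gulo_longipes),Secale_gracilis)).
That clade has exactly 19 tips — every listed taxon and nothing else — so the group is monophyletic.

Yes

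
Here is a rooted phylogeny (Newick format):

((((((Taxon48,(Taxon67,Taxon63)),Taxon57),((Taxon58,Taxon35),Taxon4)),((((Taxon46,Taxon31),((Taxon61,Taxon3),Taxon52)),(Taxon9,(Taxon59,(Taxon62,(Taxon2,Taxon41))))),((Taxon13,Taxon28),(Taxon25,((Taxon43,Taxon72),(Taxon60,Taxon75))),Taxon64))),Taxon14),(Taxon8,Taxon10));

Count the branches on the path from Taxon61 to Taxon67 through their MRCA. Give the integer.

11

The MRCA of Taxon61 and Taxon67 is the node subtending ((((Taxon48,(Taxon67,Taxon63)),Taxon57),((Taxon58,Taxon35),Taxon4)),((((Taxon46,Taxon31),((Taxon61,Taxon3),Taxon52)),(Taxon9,(Taxon59,(Taxon62,(Taxon2,Taxon41))))),((Taxon13,Taxon28),(Taxon25,((Taxon43,Taxon72),(Taxon60,Taxon75))),Taxon64))).
From Taxon61 up to that node: 6 branches. From Taxon67 up to the same node: 5 branches. Total: 6 + 5 = 11.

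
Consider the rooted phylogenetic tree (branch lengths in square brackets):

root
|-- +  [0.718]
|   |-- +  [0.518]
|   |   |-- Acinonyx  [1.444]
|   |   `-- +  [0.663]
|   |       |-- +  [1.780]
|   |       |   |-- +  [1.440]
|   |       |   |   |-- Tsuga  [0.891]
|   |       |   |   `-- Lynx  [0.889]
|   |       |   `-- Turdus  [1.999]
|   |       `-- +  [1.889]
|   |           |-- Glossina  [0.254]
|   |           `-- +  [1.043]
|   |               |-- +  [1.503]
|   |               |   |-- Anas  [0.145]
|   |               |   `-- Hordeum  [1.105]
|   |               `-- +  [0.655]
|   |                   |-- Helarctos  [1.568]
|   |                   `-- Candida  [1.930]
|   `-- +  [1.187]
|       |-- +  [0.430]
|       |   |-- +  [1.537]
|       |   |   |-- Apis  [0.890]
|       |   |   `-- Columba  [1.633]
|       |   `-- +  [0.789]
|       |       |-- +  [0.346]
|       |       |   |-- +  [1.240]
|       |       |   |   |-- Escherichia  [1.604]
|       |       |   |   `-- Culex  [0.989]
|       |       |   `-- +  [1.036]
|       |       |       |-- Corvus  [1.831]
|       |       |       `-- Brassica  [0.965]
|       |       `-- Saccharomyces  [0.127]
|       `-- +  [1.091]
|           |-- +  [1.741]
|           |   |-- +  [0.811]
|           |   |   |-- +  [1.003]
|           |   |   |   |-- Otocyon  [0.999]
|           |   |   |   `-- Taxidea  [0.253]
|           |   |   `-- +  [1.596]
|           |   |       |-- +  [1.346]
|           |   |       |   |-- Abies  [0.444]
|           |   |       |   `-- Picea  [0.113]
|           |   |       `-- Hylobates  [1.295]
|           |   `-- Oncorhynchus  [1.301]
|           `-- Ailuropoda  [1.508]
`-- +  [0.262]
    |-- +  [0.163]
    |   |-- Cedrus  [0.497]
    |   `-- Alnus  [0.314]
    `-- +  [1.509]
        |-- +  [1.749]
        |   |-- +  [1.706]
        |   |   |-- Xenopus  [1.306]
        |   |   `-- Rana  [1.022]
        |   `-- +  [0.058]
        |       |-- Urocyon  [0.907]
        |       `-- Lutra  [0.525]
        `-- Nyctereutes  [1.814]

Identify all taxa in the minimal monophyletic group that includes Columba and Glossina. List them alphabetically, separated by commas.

Tracing Columba: it sits inside (Apis,Columba).
Tracing Glossina: it sits inside (Glossina,((Anas,Hordeum),(Helarctos,Candida))).
The smallest clade enclosing both is ((Acinonyx,(((Tsuga,Lynx),Turdus),(Glossina,((Anas,Hordeum),(Helarctos,Candida))))),(((Apis,Columba),(((Escherichia,Culex),(Corvus,Brassica)),Saccharomyces)),((((Otocyon,Taxidea),((Abies,Picea),Hylobates)),Oncorhynchus),Ailuropoda))); the answer is its 23 terminal taxa in alphabetical order.

Abies, Acinonyx, Ailuropoda, Anas, Apis, Brassica, Candida, Columba, Corvus, Culex, Escherichia, Glossina, Helarctos, Hordeum, Hylobates, Lynx, Oncorhynchus, Otocyon, Picea, Saccharomyces, Taxidea, Tsuga, Turdus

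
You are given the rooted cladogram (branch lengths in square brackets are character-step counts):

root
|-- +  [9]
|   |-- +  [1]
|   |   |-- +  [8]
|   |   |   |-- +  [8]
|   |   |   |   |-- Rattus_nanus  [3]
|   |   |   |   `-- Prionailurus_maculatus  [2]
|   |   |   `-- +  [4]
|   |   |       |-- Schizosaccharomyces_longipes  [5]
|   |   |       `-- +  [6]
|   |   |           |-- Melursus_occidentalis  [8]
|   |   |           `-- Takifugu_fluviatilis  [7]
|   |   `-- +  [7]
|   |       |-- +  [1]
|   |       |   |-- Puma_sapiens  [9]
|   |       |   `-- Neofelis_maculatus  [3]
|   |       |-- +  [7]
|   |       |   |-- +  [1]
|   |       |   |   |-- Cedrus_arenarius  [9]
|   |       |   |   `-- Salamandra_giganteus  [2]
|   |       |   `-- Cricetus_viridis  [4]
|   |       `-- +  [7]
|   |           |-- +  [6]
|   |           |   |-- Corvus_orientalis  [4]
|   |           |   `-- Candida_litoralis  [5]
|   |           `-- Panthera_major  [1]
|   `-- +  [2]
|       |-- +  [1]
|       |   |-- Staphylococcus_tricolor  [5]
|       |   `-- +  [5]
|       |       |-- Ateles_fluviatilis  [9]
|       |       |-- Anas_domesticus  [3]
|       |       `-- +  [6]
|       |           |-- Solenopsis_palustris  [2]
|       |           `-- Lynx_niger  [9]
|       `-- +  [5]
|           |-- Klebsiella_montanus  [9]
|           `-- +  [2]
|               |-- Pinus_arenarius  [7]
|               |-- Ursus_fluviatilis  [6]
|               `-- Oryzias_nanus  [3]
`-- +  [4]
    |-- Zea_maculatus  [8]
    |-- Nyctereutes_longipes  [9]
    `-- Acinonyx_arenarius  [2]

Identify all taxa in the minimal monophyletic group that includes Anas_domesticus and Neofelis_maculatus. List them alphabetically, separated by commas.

Tracing Anas_domesticus: it sits inside (Ateles_fluviatilis,Anas_domesticus,(Solenopsis_palustris,Lynx_niger)).
Tracing Neofelis_maculatus: it sits inside (Puma_sapiens,Neofelis_maculatus).
The smallest clade enclosing both is ((((Rattus_nanus,Prionailurus_maculatus),(Schizosaccharomyces_longipes,(Melursus_occidentalis,Takifugu_fluviatilis))),((Puma_sapiens,Neofelis_maculatus),((Cedrus_arenarius,Salamandra_giganteus),Cricetus_viridis),((Corvus_orientalis,Candida_litoralis),Panthera_major))),((Staphylococcus_tricolor,(Ateles_fluviatilis,Anas_domesticus,(Solenopsis_palustris,Lynx_niger))),(Klebsiella_montanus,(Pinus_arenarius,Ursus_fluviatilis,Oryzias_nanus)))); the answer is its 22 terminal taxa in alphabetical order.

Anas_domesticus, Ateles_fluviatilis, Candida_litoralis, Cedrus_arenarius, Corvus_orientalis, Cricetus_viridis, Klebsiella_montanus, Lynx_niger, Melursus_occidentalis, Neofelis_maculatus, Oryzias_nanus, Panthera_major, Pinus_arenarius, Prionailurus_maculatus, Puma_sapiens, Rattus_nanus, Salamandra_giganteus, Schizosaccharomyces_longipes, Solenopsis_palustris, Staphylococcus_tricolor, Takifugu_fluviatilis, Ursus_fluviatilis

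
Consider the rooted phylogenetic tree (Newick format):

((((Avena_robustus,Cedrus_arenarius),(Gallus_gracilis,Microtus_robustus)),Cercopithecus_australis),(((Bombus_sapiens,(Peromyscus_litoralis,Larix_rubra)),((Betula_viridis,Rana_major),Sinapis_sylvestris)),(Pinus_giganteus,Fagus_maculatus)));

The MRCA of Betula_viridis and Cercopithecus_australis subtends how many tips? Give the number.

13

The MRCA of Betula_viridis and Cercopithecus_australis is the root, so the clade is the entire tree.
That clade contains 13 terminal taxa: Avena_robustus, Betula_viridis, Bombus_sapiens, Cedrus_arenarius, Cercopithecus_australis, Fagus_maculatus, Gallus_gracilis, Larix_rubra, Microtus_robustus, Peromyscus_litoralis, Pinus_giganteus, Rana_major, Sinapis_sylvestris.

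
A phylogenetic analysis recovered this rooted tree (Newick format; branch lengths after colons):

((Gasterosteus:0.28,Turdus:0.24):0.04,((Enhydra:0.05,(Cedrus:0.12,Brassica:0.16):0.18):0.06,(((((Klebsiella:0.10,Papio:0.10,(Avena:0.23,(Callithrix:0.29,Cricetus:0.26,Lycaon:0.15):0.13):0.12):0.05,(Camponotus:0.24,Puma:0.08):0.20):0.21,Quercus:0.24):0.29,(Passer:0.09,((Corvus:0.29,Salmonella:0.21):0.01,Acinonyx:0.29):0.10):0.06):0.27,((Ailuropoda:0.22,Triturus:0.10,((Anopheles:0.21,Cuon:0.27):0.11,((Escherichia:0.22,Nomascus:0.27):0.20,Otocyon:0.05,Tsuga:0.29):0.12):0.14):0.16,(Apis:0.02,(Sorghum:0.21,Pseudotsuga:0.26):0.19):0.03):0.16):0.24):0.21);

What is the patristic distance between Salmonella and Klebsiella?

The path runs Salmonella → … → MRCA → … → Klebsiella; the MRCA is the node subtending ((((Klebsiella,Papio,(Avena,(Callithrix,Cricetus,Lycaon))),(Camponotus,Puma)),Quercus),(Passer,((Corvus,Salmonella),Acinonyx))).
Branch lengths along that path: 0.21 + 0.01 + 0.10 + 0.06 + 0.29 + 0.21 + 0.05 + 0.10 = 1.03.

1.03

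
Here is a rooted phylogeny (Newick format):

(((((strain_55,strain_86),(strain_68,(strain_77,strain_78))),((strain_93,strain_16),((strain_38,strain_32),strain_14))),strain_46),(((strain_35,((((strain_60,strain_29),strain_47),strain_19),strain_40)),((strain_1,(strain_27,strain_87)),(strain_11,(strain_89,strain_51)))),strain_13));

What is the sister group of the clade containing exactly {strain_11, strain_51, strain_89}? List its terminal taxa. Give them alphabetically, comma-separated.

The clade containing exactly {strain_11, strain_51, strain_89} attaches to the tree at the node subtending ((strain_1,(strain_27,strain_87)),(strain_11,(strain_89,strain_51))).
The other lineage descending from that same node — the sister group — is (strain_1,(strain_27,strain_87)); its 3 tips in alphabetical order are the answer.

strain_1, strain_27, strain_87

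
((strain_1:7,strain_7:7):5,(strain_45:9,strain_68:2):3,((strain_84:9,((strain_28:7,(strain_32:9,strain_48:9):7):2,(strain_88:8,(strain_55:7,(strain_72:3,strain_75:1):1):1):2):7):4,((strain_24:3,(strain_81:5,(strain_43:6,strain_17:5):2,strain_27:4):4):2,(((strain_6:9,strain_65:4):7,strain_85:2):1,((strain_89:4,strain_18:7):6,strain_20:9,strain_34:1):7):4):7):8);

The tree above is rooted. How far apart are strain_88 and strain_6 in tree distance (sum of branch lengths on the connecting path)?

49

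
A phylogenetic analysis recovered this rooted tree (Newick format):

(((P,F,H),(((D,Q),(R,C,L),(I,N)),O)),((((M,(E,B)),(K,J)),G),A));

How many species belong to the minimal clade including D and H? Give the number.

11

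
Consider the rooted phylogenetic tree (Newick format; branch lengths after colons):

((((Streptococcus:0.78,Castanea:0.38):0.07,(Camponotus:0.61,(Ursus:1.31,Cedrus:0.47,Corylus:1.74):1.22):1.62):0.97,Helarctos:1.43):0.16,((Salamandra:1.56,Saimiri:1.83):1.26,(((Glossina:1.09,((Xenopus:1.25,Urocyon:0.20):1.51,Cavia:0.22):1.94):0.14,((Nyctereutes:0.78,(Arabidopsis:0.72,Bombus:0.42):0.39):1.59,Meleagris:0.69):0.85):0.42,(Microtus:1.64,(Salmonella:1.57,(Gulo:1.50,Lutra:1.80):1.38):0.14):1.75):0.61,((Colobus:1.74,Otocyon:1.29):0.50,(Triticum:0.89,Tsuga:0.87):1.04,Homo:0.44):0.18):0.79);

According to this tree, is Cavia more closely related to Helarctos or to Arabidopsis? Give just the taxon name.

The MRCA of Cavia and Arabidopsis subtends ((Glossina,((Xenopus,Urocyon),Cavia)),((Nyctereutes,(Arabidopsis,Bombus)),Meleagris)) (8 taxa).
The MRCA of Cavia and Helarctos is the root, subtending the entire tree (26 taxa).
The first is nested inside the second, so Cavia shares a more recent common ancestor with Arabidopsis.

Arabidopsis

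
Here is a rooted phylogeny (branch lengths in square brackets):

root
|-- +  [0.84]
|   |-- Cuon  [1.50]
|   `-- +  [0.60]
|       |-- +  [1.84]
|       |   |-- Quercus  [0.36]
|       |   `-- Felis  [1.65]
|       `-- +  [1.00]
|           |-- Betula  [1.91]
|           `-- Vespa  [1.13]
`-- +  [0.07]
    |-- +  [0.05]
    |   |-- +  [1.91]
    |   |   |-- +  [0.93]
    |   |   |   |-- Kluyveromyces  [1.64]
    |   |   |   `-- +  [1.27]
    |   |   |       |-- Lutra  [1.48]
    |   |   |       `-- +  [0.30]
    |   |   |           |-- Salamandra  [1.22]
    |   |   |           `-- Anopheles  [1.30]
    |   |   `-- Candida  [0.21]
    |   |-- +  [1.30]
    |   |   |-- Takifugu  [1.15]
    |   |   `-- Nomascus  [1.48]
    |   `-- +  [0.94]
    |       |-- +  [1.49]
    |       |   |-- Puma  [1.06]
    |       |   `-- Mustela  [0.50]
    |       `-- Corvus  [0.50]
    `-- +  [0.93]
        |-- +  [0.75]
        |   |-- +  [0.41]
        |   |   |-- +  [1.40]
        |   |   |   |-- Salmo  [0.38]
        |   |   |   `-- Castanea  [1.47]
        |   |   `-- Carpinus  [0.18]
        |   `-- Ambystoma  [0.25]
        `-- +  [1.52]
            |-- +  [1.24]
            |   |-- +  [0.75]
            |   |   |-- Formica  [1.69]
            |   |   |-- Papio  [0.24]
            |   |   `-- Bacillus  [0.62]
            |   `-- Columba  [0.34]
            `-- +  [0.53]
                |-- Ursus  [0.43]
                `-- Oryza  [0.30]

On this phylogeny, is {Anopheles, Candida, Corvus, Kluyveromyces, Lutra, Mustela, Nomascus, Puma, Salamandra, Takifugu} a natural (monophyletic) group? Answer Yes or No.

The most recent common ancestor of these taxa subtends (((Kluyveromyces,(Lutra,(Salamandra,Anopheles))),Candida),(Takifugu,Nomascus),((Puma,Mustela),Corvus)).
That clade has exactly 10 tips — every listed taxon and nothing else — so the group is monophyletic.

Yes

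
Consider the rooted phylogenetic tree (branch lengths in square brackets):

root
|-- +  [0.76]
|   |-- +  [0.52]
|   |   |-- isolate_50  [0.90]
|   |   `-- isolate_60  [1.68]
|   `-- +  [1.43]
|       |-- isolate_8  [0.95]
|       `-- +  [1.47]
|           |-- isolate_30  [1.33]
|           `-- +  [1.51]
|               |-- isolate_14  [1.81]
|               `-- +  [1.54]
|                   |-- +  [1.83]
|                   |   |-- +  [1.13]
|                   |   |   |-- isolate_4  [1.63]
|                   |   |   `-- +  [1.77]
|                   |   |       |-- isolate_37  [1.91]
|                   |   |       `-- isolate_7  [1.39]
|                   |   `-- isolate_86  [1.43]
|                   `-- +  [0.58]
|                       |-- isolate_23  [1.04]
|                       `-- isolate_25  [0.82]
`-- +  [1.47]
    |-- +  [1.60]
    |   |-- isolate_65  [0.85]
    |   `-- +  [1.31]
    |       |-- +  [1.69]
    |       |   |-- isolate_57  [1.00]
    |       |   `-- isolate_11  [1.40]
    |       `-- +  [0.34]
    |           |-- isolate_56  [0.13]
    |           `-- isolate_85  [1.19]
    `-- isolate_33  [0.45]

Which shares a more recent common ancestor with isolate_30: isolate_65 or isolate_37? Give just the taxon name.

The MRCA of isolate_30 and isolate_37 subtends (isolate_30,(isolate_14,(((isolate_4,(isolate_37,isolate_7)),isolate_86),(isolate_23,isolate_25)))) (8 taxa).
The MRCA of isolate_30 and isolate_65 is the root, subtending the entire tree (17 taxa).
The first is nested inside the second, so isolate_30 shares a more recent common ancestor with isolate_37.

isolate_37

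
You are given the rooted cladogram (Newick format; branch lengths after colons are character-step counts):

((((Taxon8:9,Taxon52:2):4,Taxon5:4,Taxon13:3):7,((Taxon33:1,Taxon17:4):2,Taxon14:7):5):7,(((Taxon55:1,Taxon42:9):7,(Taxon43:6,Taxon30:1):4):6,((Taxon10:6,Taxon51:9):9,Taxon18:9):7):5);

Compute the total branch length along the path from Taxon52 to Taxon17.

The path runs Taxon52 → … → MRCA → … → Taxon17; the MRCA is the node subtending (((Taxon8,Taxon52),Taxon5,Taxon13),((Taxon33,Taxon17),Taxon14)).
Branch lengths along that path: 2 + 4 + 7 + 5 + 2 + 4 = 24.

24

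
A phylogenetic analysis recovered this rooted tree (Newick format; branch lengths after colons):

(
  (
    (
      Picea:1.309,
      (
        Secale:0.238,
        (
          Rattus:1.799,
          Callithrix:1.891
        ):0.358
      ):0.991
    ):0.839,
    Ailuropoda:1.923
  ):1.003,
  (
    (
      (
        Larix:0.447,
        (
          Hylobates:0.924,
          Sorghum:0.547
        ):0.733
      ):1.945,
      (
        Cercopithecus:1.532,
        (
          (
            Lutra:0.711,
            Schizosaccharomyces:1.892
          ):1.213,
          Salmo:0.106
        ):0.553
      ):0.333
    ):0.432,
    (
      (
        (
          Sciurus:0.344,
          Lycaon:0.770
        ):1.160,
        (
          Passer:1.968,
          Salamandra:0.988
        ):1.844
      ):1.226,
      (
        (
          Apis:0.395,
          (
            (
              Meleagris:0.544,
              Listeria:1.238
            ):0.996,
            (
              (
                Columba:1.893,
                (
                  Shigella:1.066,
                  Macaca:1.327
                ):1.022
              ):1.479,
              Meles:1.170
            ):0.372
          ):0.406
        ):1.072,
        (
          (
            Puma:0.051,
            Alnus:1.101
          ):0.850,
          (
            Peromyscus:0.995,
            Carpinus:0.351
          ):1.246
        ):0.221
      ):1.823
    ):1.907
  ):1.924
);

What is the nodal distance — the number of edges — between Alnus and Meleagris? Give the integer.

7

The MRCA of Alnus and Meleagris is the node subtending ((Apis,((Meleagris,Listeria),((Columba,(Shigella,Macaca)),Meles))),((Puma,Alnus),(Peromyscus,Carpinus))).
From Alnus up to that node: 3 branches. From Meleagris up to the same node: 4 branches. Total: 3 + 4 = 7.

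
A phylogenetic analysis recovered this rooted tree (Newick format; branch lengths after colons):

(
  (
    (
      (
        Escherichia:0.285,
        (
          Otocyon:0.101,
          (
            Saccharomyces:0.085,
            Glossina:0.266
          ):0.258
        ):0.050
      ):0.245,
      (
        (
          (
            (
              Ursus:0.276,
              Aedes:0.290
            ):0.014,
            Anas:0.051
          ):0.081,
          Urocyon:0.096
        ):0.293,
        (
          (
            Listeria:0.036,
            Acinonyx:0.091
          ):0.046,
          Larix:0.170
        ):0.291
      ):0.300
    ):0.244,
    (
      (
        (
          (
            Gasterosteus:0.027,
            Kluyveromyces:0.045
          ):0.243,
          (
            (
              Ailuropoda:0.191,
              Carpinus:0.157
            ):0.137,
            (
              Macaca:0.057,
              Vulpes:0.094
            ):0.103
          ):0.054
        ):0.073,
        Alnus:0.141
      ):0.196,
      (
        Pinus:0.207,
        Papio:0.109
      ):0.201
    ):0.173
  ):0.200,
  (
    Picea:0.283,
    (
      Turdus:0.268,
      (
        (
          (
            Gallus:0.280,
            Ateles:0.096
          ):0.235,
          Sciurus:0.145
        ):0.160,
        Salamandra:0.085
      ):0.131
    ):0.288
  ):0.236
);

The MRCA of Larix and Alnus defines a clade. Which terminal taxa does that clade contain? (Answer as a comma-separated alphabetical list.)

Acinonyx, Aedes, Ailuropoda, Alnus, Anas, Carpinus, Escherichia, Gasterosteus, Glossina, Kluyveromyces, Larix, Listeria, Macaca, Otocyon, Papio, Pinus, Saccharomyces, Urocyon, Ursus, Vulpes

Tracing Larix: it sits inside ((Listeria,Acinonyx),Larix).
Tracing Alnus: it sits inside (((Gasterosteus,Kluyveromyces),((Ailuropoda,Carpinus),(Macaca,Vulpes))),Alnus).
The smallest clade enclosing both is (((Escherichia,(Otocyon,(Saccharomyces,Glossina))),((((Ursus,Aedes),Anas),Urocyon),((Listeria,Acinonyx),Larix))),((((Gasterosteus,Kluyveromyces),((Ailuropoda,Carpinus),(Macaca,Vulpes))),Alnus),(Pinus,Papio))); the answer is its 20 terminal taxa in alphabetical order.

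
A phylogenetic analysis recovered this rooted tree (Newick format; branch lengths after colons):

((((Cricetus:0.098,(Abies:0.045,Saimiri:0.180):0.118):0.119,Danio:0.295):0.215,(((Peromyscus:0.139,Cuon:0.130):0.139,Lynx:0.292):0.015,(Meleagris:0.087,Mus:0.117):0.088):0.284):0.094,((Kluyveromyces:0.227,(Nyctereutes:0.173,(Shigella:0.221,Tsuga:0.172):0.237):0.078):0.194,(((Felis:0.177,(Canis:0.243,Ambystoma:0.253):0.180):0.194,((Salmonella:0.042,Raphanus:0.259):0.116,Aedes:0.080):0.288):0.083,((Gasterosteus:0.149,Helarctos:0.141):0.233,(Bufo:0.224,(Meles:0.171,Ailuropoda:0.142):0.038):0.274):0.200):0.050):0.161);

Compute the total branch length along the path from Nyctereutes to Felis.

0.949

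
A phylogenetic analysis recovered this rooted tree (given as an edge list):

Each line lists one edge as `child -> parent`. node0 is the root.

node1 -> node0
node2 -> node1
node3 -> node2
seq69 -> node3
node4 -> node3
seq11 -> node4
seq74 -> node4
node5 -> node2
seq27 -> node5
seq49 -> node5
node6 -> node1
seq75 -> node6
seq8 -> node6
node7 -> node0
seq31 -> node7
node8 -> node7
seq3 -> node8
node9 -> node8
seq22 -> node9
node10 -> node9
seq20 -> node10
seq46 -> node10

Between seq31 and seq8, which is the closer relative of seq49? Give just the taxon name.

seq8

The MRCA of seq49 and seq8 subtends (((seq69,(seq11,seq74)),(seq27,seq49)),(seq75,seq8)) (7 taxa).
The MRCA of seq49 and seq31 is the root, subtending the entire tree (12 taxa).
The first is nested inside the second, so seq49 shares a more recent common ancestor with seq8.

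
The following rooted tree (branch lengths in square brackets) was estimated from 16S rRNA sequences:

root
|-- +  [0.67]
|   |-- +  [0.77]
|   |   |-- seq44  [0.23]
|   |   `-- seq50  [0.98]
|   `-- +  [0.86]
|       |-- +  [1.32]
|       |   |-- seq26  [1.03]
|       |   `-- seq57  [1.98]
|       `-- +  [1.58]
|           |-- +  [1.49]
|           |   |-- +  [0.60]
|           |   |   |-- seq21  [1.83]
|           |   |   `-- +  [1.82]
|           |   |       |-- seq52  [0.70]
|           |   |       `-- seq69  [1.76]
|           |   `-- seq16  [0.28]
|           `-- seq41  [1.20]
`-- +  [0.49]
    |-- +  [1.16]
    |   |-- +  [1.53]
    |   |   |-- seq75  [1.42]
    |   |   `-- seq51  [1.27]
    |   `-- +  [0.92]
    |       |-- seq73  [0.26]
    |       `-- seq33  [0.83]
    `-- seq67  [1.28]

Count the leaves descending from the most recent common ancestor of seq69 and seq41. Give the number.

5

The MRCA of seq69 and seq41 is the node subtending (((seq21,(seq52,seq69)),seq16),seq41).
That clade contains 5 terminal taxa: seq16, seq21, seq41, seq52, seq69.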